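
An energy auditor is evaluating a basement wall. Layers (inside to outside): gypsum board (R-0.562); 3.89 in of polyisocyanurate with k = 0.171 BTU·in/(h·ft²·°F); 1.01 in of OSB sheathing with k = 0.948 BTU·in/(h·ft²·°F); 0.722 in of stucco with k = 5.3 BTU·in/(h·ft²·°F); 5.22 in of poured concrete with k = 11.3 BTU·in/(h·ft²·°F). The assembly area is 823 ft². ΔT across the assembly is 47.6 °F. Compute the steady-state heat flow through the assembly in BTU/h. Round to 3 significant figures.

3.89/0.171 = 22.75
1.01/0.948 = 1.065
0.722/5.3 = 0.1362
5.22/11.3 = 0.4619
R_total = 0.562 + 22.75 + 1.065 + 0.1362 + 0.4619 = 24.97 ft²·°F·h/BTU
Q = A·ΔT/R = 823 × 47.6 / 24.97 = 1569 BTU/h

1570 BTU/h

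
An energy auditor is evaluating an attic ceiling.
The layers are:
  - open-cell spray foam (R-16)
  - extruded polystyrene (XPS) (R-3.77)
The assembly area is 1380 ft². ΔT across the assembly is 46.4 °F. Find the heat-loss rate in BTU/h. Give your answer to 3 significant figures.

3240 BTU/h

R_total = 16 + 3.77 = 19.77 ft²·°F·h/BTU
Q = A·ΔT/R = 1380 × 46.4 / 19.77 = 3239 BTU/h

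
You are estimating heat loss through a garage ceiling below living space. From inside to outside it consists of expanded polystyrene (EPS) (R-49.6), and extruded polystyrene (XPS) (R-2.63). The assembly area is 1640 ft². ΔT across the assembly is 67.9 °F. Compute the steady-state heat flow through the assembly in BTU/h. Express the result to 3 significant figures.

R_total = 49.6 + 2.63 = 52.23 ft²·°F·h/BTU
Q = A·ΔT/R = 1640 × 67.9 / 52.23 = 2132 BTU/h

2130 BTU/h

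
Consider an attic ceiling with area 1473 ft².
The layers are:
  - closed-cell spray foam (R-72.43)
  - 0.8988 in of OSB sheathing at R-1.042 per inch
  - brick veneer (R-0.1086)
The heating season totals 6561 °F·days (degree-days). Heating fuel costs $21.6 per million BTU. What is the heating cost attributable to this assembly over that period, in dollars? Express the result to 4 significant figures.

68.19 dollars

0.8988 × 1.042 = 0.93655
R_total = 72.43 + 0.93655 + 0.1086 = 73.475 ft²·°F·h/BTU
E = A × HDD × 24 / R = 1473 × 6561 × 24 / 73.475 = 3156800 BTU
Cost = 3156800/10⁶ × 21.6 = $68.186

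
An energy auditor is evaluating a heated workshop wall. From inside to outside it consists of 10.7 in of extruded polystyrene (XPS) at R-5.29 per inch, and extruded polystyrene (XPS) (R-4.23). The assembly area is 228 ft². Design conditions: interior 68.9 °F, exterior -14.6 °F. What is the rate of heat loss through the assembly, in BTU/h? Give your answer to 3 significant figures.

313 BTU/h

10.7 × 5.29 = 56.6
R_total = 56.6 + 4.23 = 60.83 ft²·°F·h/BTU
Q = A·ΔT/R = 228 × (68.9 − (-14.6)) / 60.83 = 313 BTU/h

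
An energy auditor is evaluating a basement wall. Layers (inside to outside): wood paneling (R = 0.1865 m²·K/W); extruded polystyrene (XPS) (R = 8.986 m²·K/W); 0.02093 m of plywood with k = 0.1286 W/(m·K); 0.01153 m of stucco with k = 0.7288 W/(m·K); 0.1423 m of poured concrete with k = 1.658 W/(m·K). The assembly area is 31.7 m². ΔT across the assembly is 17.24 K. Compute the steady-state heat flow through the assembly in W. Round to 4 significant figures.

57.91 W

0.02093/0.1286 = 0.16275
0.01153/0.7288 = 0.015821
0.1423/1.658 = 0.085826
R_total = 0.1865 + 8.986 + 0.16275 + 0.015821 + 0.085826 = 9.4369 m²·K/W
Q = A·ΔT/R = 31.7 × 17.24 / 9.4369 = 57.912 W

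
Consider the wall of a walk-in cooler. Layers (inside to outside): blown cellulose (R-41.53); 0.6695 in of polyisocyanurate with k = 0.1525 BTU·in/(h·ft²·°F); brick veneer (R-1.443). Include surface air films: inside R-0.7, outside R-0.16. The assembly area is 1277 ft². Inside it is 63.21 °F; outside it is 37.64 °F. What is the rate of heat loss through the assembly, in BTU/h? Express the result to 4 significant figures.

677.1 BTU/h

0.6695/0.1525 = 4.3902
R_total = 0.7 + 41.53 + 4.3902 + 1.443 + 0.16 = 48.223 ft²·°F·h/BTU
Q = A·ΔT/R = 1277 × (63.21 − 37.64) / 48.223 = 677.12 BTU/h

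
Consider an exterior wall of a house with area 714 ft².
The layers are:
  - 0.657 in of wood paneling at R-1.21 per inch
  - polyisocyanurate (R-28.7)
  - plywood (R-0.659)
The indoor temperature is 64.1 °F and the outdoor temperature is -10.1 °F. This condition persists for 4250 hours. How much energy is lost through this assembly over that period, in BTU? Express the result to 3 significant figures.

0.657 × 1.21 = 0.795
R_total = 0.795 + 28.7 + 0.659 = 30.15 ft²·°F·h/BTU
Q = 714 × (64.1 − (-10.1)) / 30.15 = 1757 BTU/h
E = 1757 × 4250 = 7467000 BTU

7470000 BTU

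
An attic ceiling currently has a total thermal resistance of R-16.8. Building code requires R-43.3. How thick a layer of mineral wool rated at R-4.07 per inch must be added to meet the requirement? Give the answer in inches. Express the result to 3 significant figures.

ΔR = 43.3 − 16.8 = 26.5 ft²·°F·h/BTU
L = ΔR / (R/in) = 26.5/4.07 = 6.511 in

6.51 in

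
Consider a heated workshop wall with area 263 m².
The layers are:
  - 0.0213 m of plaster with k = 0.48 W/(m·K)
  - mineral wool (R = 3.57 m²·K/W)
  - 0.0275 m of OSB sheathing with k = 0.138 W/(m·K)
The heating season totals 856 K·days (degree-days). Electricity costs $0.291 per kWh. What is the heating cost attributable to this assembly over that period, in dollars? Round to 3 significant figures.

412 dollars

0.0213/0.48 = 0.04437
0.0275/0.138 = 0.1993
R_total = 0.04437 + 3.57 + 0.1993 = 3.814 m²·K/W
E = A × HDD × 24 / R / 1000 = 263 × 856 × 24 / 3.814 / 1000 = 1417 kWh
Cost = 1417 × 0.291 = $412.3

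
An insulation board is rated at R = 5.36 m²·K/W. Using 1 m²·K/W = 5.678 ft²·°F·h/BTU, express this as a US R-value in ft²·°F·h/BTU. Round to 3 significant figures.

30.4 ft²·°F·h/BTU

R_US = 5.36 × 5.678 = 30.43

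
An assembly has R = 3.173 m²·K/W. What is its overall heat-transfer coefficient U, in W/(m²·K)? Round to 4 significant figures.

U = 1/R = 1/3.173 = 0.31516

0.3152 W/(m²·K)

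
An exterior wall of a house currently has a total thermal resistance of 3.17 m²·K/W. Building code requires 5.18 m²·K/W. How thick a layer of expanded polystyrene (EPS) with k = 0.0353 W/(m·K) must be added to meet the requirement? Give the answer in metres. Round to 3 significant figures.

ΔR = 5.18 − 3.17 = 2.01 m²·K/W
L = ΔR × k = 2.01 × 0.0353 = 0.07095 m

0.0710 m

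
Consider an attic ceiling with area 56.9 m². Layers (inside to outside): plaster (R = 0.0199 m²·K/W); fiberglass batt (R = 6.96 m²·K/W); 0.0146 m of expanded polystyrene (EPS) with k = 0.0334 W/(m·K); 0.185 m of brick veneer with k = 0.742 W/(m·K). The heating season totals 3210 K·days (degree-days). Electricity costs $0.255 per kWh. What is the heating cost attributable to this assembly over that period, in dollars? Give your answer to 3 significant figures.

0.0146/0.0334 = 0.4371
0.185/0.742 = 0.2493
R_total = 0.0199 + 6.96 + 0.4371 + 0.2493 = 7.666 m²·K/W
E = A × HDD × 24 / R / 1000 = 56.9 × 3210 × 24 / 7.666 / 1000 = 571.8 kWh
Cost = 571.8 × 0.255 = $145.8

146 dollars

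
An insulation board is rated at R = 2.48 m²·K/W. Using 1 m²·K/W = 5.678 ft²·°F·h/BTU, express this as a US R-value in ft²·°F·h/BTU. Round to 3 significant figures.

14.1 ft²·°F·h/BTU

R_US = 2.48 × 5.678 = 14.08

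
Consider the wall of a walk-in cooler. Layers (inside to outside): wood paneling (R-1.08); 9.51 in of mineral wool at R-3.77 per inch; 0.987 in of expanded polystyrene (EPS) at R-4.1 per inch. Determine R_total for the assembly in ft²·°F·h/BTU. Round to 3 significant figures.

9.51 × 3.77 = 35.85
0.987 × 4.1 = 4.047
R_total = 1.08 + 35.85 + 4.047 = 40.98 ft²·°F·h/BTU

41.0 ft²·°F·h/BTU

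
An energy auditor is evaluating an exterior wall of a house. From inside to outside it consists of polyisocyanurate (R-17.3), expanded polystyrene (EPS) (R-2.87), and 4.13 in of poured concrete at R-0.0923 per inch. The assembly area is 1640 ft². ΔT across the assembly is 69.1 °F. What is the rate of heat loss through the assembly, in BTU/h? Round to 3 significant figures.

4.13 × 0.0923 = 0.3812
R_total = 17.3 + 2.87 + 0.3812 = 20.55 ft²·°F·h/BTU
Q = A·ΔT/R = 1640 × 69.1 / 20.55 = 5514 BTU/h

5510 BTU/h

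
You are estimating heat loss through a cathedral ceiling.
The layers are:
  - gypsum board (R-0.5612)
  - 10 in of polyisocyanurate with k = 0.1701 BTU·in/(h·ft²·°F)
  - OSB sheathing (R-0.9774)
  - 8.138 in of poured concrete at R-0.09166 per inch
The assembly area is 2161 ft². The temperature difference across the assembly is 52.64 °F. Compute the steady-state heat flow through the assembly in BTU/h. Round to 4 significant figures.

10/0.1701 = 58.789
8.138 × 0.09166 = 0.74593
R_total = 0.5612 + 58.789 + 0.9774 + 0.74593 = 61.073 ft²·°F·h/BTU
Q = A·ΔT/R = 2161 × 52.64 / 61.073 = 1862.6 BTU/h

1863 BTU/h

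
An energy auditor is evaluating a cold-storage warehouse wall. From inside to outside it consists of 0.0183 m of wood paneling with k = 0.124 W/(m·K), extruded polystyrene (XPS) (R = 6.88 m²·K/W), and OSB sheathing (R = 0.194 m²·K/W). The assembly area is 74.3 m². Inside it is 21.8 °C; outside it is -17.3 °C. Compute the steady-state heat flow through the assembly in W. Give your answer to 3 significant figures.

402 W

0.0183/0.124 = 0.1476
R_total = 0.1476 + 6.88 + 0.194 = 7.222 m²·K/W
Q = A·ΔT/R = 74.3 × (21.8 − (-17.3)) / 7.222 = 402.3 W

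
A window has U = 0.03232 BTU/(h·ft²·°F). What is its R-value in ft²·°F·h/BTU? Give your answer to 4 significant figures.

R = 1/U = 1/0.03232 = 30.941

30.94 ft²·°F·h/BTU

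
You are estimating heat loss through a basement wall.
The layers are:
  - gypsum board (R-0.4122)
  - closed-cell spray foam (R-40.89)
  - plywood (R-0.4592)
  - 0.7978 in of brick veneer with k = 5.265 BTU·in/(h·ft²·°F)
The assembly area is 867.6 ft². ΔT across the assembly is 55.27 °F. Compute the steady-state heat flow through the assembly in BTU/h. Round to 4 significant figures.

1144 BTU/h

0.7978/5.265 = 0.15153
R_total = 0.4122 + 40.89 + 0.4592 + 0.15153 = 41.913 ft²·°F·h/BTU
Q = A·ΔT/R = 867.6 × 55.27 / 41.913 = 1144.1 BTU/h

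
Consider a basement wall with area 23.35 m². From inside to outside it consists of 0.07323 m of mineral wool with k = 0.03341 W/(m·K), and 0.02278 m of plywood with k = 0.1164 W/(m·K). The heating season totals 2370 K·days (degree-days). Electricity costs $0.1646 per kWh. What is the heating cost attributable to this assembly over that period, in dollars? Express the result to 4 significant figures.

0.07323/0.03341 = 2.1919
0.02278/0.1164 = 0.1957
R_total = 2.1919 + 0.1957 = 2.3876 m²·K/W
E = A × HDD × 24 / R / 1000 = 23.35 × 2370 × 24 / 2.3876 / 1000 = 556.28 kWh
Cost = 556.28 × 0.1646 = $91.563

91.56 dollars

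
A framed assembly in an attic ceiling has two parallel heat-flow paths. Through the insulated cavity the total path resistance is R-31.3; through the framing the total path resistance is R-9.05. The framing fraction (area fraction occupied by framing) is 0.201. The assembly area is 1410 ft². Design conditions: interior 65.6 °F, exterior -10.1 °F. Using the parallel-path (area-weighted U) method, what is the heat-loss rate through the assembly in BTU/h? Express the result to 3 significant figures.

U_eff = 0.799/31.3 + 0.201/9.05 = 0.02553 + 0.02221 = 0.04774
R_eff = 1/U_eff = 20.95 ft²·°F·h/BTU
Q = 1410 × (65.6 − (-10.1)) / 20.95 = 5095 BTU/h

5100 BTU/h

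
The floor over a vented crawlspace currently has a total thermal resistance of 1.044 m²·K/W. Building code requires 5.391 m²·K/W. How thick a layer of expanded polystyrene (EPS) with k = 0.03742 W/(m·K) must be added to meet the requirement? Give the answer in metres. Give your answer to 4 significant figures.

ΔR = 5.391 − 1.044 = 4.347 m²·K/W
L = ΔR × k = 4.347 × 0.03742 = 0.16266 m

0.1627 m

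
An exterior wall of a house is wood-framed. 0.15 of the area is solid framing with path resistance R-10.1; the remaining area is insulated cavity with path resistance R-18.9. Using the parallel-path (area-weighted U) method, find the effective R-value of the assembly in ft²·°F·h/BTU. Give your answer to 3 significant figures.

U_eff = 0.85/18.9 + 0.15/10.1 = 0.04497 + 0.01485 = 0.05983
R_eff = 1/U_eff = 16.72 ft²·°F·h/BTU

16.7 ft²·°F·h/BTU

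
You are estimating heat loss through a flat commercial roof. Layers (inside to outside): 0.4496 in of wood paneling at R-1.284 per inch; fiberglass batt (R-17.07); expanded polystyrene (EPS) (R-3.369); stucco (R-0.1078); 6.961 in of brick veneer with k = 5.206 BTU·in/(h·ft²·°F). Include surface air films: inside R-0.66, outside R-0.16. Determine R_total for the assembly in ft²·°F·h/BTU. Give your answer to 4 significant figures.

23.28 ft²·°F·h/BTU

0.4496 × 1.284 = 0.57729
6.961/5.206 = 1.3371
R_total = 0.66 + 0.57729 + 17.07 + 3.369 + 0.1078 + 1.3371 + 0.16 = 23.281 ft²·°F·h/BTU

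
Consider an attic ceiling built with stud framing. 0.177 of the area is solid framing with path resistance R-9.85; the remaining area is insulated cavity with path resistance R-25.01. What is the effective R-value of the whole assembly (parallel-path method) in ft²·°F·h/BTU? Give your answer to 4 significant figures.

19.66 ft²·°F·h/BTU

U_eff = 0.823/25.01 + 0.177/9.85 = 0.032907 + 0.01797 = 0.050876
R_eff = 1/U_eff = 19.655 ft²·°F·h/BTU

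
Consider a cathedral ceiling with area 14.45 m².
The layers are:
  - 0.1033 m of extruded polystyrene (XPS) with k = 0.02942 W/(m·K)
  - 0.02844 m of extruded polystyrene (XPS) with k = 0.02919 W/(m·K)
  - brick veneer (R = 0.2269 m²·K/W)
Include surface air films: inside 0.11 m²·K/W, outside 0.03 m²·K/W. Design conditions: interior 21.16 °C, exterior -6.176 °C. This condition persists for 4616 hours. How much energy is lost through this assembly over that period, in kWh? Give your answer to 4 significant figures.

375.8 kWh

0.1033/0.02942 = 3.5112
0.02844/0.02919 = 0.97431
R_total = 0.11 + 3.5112 + 0.97431 + 0.2269 + 0.03 = 4.8524 m²·K/W
Q = 14.45 × (21.16 − (-6.176)) / 4.8524 = 81.404 W
E = 81.404 W × 4616 h / 1000 = 375.76 kWh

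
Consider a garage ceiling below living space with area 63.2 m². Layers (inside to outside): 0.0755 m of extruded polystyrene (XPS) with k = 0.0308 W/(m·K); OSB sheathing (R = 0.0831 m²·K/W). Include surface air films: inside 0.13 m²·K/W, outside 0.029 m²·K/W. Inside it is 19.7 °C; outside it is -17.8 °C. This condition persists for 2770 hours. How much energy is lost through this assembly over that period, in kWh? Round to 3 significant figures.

2440 kWh

0.0755/0.0308 = 2.451
R_total = 0.13 + 2.451 + 0.0831 + 0.029 = 2.693 m²·K/W
Q = 63.2 × (19.7 − (-17.8)) / 2.693 = 879.9 W
E = 879.9 W × 2770 h / 1000 = 2437 kWh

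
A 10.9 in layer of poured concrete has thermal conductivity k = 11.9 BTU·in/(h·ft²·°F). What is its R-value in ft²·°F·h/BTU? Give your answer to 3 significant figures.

0.916 ft²·°F·h/BTU

R = L/k = 10.9/11.9 = 0.916 ft²·°F·h/BTU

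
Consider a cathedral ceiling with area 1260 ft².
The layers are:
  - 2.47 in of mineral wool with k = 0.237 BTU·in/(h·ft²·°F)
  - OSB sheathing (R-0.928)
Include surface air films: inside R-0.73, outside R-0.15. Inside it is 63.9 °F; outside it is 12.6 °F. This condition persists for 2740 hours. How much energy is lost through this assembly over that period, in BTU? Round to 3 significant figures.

14500000 BTU

2.47/0.237 = 10.42
R_total = 0.73 + 10.42 + 0.928 + 0.15 = 12.23 ft²·°F·h/BTU
Q = 1260 × (63.9 − 12.6) / 12.23 = 5285 BTU/h
E = 5285 × 2740 = 14480000 BTU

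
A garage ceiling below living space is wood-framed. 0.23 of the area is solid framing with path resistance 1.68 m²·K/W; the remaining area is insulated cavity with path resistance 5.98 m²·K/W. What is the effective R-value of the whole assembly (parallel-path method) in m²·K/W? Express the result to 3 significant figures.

3.76 m²·K/W

U_eff = 0.77/5.98 + 0.23/1.68 = 0.1288 + 0.1369 = 0.2657
R_eff = 1/U_eff = 3.764 m²·K/W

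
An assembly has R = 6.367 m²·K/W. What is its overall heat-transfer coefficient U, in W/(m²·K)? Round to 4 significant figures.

U = 1/R = 1/6.367 = 0.15706

0.1571 W/(m²·K)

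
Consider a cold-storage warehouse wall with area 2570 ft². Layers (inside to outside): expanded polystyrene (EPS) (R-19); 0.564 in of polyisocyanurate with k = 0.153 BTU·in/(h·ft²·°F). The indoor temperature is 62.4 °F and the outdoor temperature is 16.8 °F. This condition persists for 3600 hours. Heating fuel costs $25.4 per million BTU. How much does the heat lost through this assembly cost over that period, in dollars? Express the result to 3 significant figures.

472 dollars

0.564/0.153 = 3.686
R_total = 19 + 3.686 = 22.69 ft²·°F·h/BTU
Q = 2570 × (62.4 − 16.8) / 22.69 = 5166 BTU/h
E = 5166 × 3600 = 18600000 BTU
Cost = 18600000/10⁶ × 25.4 = $472.4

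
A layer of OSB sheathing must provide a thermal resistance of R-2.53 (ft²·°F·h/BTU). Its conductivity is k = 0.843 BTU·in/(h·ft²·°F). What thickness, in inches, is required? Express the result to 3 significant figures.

2.13 in

L = R × k = 2.53 × 0.843 = 2.133 in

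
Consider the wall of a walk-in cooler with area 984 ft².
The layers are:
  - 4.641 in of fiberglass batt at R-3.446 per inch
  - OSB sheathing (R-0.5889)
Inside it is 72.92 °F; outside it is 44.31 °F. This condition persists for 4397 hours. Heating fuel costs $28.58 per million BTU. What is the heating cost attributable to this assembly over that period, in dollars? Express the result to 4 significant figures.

4.641 × 3.446 = 15.993
R_total = 15.993 + 0.5889 = 16.582 ft²·°F·h/BTU
Q = 984 × (72.92 − 44.31) / 16.582 = 1697.8 BTU/h
E = 1697.8 × 4397 = 7465100 BTU
Cost = 7465100/10⁶ × 28.58 = $213.35

213.4 dollars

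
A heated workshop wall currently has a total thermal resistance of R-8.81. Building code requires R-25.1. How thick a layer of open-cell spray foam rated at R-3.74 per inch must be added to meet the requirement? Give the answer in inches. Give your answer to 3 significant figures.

ΔR = 25.1 − 8.81 = 16.29 ft²·°F·h/BTU
L = ΔR / (R/in) = 16.29/3.74 = 4.356 in

4.36 in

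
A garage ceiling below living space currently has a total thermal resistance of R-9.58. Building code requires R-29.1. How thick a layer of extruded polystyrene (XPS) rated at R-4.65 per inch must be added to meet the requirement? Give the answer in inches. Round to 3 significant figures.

4.20 in

ΔR = 29.1 − 9.58 = 19.52 ft²·°F·h/BTU
L = ΔR / (R/in) = 19.52/4.65 = 4.198 in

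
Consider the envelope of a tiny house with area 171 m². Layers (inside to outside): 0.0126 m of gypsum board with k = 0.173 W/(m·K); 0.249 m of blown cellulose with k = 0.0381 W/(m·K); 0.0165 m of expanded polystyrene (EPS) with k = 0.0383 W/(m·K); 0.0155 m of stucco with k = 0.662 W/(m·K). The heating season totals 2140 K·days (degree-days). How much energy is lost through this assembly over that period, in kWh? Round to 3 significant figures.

0.0126/0.173 = 0.07283
0.249/0.0381 = 6.535
0.0165/0.0383 = 0.4308
0.0155/0.662 = 0.02341
R_total = 0.07283 + 6.535 + 0.4308 + 0.02341 = 7.062 m²·K/W
E = A × HDD × 24 / R / 1000 = 171 × 2140 × 24 / 7.062 / 1000 = 1244 kWh

1240 kWh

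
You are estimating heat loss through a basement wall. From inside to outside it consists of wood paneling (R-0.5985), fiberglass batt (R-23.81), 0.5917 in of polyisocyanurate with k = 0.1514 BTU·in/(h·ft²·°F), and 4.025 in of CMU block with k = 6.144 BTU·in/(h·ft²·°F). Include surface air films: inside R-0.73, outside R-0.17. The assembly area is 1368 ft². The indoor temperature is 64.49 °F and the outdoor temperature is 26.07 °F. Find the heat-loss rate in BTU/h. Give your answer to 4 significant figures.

1759 BTU/h

0.5917/0.1514 = 3.9082
4.025/6.144 = 0.65511
R_total = 0.73 + 0.5985 + 23.81 + 3.9082 + 0.65511 + 0.17 = 29.872 ft²·°F·h/BTU
Q = A·ΔT/R = 1368 × (64.49 − 26.07) / 29.872 = 1759.5 BTU/h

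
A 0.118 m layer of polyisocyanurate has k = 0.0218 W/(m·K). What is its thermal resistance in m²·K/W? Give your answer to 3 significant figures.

5.41 m²·K/W

R = L/k = 0.118/0.0218 = 5.413 m²·K/W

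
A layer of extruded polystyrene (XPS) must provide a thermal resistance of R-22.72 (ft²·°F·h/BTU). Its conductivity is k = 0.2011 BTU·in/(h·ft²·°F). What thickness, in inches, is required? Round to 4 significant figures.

L = R × k = 22.72 × 0.2011 = 4.569 in

4.569 in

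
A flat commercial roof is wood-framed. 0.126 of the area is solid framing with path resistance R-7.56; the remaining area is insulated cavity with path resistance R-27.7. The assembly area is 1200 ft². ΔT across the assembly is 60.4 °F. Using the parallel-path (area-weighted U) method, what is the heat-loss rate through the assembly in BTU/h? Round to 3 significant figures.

3490 BTU/h

U_eff = 0.874/27.7 + 0.126/7.56 = 0.03155 + 0.01667 = 0.04822
R_eff = 1/U_eff = 20.74 ft²·°F·h/BTU
Q = 1200 × 60.4 / 20.74 = 3495 BTU/h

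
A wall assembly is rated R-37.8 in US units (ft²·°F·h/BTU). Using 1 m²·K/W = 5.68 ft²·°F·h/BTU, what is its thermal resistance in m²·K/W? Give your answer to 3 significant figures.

R_SI = 37.8/5.68 = 6.655

6.65 m²·K/W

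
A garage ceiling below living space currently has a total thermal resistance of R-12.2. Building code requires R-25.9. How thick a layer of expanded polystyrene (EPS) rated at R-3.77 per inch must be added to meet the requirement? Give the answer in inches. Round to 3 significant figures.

ΔR = 25.9 − 12.2 = 13.7 ft²·°F·h/BTU
L = ΔR / (R/in) = 13.7/3.77 = 3.634 in

3.63 in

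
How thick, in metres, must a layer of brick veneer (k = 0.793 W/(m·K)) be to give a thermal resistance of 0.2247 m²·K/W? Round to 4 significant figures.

0.1782 m

L = R·k = 0.2247 × 0.793 = 0.17819 m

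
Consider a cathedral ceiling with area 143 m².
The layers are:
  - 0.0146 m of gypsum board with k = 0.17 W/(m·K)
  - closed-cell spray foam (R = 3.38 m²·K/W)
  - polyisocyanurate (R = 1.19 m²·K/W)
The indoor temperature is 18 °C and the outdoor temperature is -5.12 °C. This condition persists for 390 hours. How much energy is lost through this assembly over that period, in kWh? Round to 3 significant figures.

0.0146/0.17 = 0.08588
R_total = 0.08588 + 3.38 + 1.19 = 4.656 m²·K/W
Q = 143 × (18 − (-5.12)) / 4.656 = 710.1 W
E = 710.1 W × 390 h / 1000 = 276.9 kWh

277 kWh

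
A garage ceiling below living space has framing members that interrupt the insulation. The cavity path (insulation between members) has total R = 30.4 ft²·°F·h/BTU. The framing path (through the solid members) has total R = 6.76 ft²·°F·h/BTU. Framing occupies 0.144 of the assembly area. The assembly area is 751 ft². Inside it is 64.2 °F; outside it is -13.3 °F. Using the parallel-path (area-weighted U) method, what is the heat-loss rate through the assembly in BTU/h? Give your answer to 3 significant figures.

2880 BTU/h

U_eff = 0.856/30.4 + 0.144/6.76 = 0.02816 + 0.0213 = 0.04946
R_eff = 1/U_eff = 20.22 ft²·°F·h/BTU
Q = 751 × (64.2 − (-13.3)) / 20.22 = 2879 BTU/h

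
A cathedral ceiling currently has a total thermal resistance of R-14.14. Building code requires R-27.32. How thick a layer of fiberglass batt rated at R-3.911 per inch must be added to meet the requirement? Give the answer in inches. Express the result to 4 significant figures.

ΔR = 27.32 − 14.14 = 13.18 ft²·°F·h/BTU
L = ΔR / (R/in) = 13.18/3.911 = 3.37 in

3.370 in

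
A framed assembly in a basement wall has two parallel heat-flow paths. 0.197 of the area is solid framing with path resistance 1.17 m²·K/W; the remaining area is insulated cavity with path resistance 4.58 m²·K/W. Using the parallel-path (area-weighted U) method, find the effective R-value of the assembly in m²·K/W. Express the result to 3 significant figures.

U_eff = 0.803/4.58 + 0.197/1.17 = 0.1753 + 0.1684 = 0.3437
R_eff = 1/U_eff = 2.909 m²·K/W

2.91 m²·K/W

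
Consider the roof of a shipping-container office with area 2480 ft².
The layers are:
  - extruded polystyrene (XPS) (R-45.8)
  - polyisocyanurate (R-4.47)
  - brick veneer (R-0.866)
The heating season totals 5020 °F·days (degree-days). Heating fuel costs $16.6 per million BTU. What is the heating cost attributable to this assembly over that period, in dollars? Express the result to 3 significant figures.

97.0 dollars

R_total = 45.8 + 4.47 + 0.866 = 51.14 ft²·°F·h/BTU
E = A × HDD × 24 / R = 2480 × 5020 × 24 / 51.14 = 5843000 BTU
Cost = 5843000/10⁶ × 16.6 = $96.99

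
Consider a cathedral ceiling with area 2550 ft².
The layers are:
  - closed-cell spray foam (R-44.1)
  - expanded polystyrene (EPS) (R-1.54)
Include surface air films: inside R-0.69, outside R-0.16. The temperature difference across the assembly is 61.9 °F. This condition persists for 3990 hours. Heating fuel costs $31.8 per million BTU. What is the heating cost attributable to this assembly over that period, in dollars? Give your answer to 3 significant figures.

431 dollars

R_total = 0.69 + 44.1 + 1.54 + 0.16 = 46.49 ft²·°F·h/BTU
Q = 2550 × 61.9 / 46.49 = 3395 BTU/h
E = 3395 × 3990 = 13550000 BTU
Cost = 13550000/10⁶ × 31.8 = $430.8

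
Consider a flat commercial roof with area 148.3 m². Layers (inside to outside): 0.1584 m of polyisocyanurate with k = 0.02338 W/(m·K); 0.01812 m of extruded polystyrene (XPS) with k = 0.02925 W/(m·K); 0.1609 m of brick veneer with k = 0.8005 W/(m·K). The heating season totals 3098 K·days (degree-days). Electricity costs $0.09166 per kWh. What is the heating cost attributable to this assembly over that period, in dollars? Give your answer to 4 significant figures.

0.1584/0.02338 = 6.775
0.01812/0.02925 = 0.61949
0.1609/0.8005 = 0.201
R_total = 6.775 + 0.61949 + 0.201 = 7.5955 m²·K/W
E = A × HDD × 24 / R / 1000 = 148.3 × 3098 × 24 / 7.5955 / 1000 = 1451.7 kWh
Cost = 1451.7 × 0.09166 = $133.06

133.1 dollars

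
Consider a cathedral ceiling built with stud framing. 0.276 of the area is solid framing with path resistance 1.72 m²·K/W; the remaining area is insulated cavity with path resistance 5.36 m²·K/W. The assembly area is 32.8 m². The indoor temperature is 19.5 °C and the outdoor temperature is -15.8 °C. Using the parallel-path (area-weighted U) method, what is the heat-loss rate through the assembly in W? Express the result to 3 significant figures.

U_eff = 0.724/5.36 + 0.276/1.72 = 0.1351 + 0.1605 = 0.2955
R_eff = 1/U_eff = 3.384 m²·K/W
Q = 32.8 × (19.5 − (-15.8)) / 3.384 = 342.2 W

342 W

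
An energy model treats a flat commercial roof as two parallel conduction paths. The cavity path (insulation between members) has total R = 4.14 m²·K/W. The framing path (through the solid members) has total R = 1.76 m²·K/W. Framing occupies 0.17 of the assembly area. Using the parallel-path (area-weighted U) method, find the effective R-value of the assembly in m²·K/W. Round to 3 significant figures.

U_eff = 0.83/4.14 + 0.17/1.76 = 0.2005 + 0.09659 = 0.2971
R_eff = 1/U_eff = 3.366 m²·K/W

3.37 m²·K/W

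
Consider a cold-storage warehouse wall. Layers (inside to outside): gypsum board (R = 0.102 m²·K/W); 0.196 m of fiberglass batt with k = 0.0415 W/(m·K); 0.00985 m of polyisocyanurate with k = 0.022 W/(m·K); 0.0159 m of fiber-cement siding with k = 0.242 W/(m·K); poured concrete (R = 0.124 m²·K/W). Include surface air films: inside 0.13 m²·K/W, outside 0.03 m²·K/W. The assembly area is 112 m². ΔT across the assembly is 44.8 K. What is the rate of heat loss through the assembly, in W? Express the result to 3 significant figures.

892 W

0.196/0.0415 = 4.723
0.00985/0.022 = 0.4477
0.0159/0.242 = 0.0657
R_total = 0.13 + 0.102 + 4.723 + 0.4477 + 0.0657 + 0.124 + 0.03 = 5.622 m²·K/W
Q = A·ΔT/R = 112 × 44.8 / 5.622 = 892.4 W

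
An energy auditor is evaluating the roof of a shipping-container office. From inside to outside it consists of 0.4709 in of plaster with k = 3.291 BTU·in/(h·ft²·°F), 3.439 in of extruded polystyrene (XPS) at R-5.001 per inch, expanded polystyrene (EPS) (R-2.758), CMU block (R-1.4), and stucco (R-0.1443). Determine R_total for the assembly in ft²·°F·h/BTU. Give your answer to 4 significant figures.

21.64 ft²·°F·h/BTU

0.4709/3.291 = 0.14309
3.439 × 5.001 = 17.198
R_total = 0.14309 + 17.198 + 2.758 + 1.4 + 0.1443 = 21.644 ft²·°F·h/BTU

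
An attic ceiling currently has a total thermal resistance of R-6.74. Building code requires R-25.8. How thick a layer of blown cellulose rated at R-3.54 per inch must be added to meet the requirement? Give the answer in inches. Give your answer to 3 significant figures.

5.38 in

ΔR = 25.8 − 6.74 = 19.06 ft²·°F·h/BTU
L = ΔR / (R/in) = 19.06/3.54 = 5.384 in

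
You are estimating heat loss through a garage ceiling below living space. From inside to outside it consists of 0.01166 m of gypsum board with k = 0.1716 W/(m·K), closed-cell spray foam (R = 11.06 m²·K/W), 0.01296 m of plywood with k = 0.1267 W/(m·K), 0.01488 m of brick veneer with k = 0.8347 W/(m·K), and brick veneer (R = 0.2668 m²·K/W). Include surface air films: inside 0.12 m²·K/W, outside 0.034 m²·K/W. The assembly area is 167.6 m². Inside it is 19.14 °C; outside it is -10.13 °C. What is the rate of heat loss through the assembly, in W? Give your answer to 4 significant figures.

0.01166/0.1716 = 0.067949
0.01296/0.1267 = 0.10229
0.01488/0.8347 = 0.017827
R_total = 0.12 + 0.067949 + 11.06 + 0.10229 + 0.017827 + 0.2668 + 0.034 = 11.669 m²·K/W
Q = A·ΔT/R = 167.6 × (19.14 − (-10.13)) / 11.669 = 420.41 W

420.4 W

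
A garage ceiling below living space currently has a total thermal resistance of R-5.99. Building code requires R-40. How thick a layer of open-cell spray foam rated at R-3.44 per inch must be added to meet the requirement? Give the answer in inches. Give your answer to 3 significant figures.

ΔR = 40 − 5.99 = 34.01 ft²·°F·h/BTU
L = ΔR / (R/in) = 34.01/3.44 = 9.887 in

9.89 in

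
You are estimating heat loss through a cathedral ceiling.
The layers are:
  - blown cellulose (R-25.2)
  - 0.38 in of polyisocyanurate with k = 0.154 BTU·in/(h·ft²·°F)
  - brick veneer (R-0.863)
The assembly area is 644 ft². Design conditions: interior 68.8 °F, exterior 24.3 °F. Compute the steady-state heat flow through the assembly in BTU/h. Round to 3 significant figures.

0.38/0.154 = 2.468
R_total = 25.2 + 2.468 + 0.863 = 28.53 ft²·°F·h/BTU
Q = A·ΔT/R = 644 × (68.8 − 24.3) / 28.53 = 1004 BTU/h

1000 BTU/h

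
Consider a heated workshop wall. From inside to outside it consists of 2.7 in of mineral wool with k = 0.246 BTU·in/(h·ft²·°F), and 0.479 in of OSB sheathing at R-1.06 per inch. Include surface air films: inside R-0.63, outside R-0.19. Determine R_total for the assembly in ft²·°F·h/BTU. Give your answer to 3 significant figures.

2.7/0.246 = 10.98
0.479 × 1.06 = 0.5077
R_total = 0.63 + 10.98 + 0.5077 + 0.19 = 12.3 ft²·°F·h/BTU

12.3 ft²·°F·h/BTU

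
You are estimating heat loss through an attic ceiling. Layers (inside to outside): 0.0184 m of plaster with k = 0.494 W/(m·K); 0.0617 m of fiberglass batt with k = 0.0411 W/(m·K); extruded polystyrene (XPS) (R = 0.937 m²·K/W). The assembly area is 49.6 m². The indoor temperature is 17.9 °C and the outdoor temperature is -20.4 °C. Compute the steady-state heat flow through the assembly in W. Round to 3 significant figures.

767 W

0.0184/0.494 = 0.03725
0.0617/0.0411 = 1.501
R_total = 0.03725 + 1.501 + 0.937 = 2.475 m²·K/W
Q = A·ΔT/R = 49.6 × (17.9 − (-20.4)) / 2.475 = 767.4 W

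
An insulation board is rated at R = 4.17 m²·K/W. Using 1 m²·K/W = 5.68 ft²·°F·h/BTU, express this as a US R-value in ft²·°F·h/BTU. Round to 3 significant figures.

R_US = 4.17 × 5.68 = 23.69

23.7 ft²·°F·h/BTU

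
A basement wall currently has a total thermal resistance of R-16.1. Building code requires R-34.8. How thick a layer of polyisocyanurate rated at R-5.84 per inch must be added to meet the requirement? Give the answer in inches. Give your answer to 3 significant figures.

ΔR = 34.8 − 16.1 = 18.7 ft²·°F·h/BTU
L = ΔR / (R/in) = 18.7/5.84 = 3.202 in

3.20 in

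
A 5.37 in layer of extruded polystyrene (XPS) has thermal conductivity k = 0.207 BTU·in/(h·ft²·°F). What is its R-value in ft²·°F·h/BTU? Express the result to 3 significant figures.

25.9 ft²·°F·h/BTU

R = L/k = 5.37/0.207 = 25.94 ft²·°F·h/BTU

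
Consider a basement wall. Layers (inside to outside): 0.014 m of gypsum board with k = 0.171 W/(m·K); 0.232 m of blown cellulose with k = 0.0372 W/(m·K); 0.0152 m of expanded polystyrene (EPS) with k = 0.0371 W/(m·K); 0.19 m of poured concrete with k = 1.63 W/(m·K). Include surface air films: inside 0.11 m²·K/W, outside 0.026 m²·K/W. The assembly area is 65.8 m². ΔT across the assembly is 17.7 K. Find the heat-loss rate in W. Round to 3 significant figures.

167 W

0.014/0.171 = 0.08187
0.232/0.0372 = 6.237
0.0152/0.0371 = 0.4097
0.19/1.63 = 0.1166
R_total = 0.11 + 0.08187 + 6.237 + 0.4097 + 0.1166 + 0.026 = 6.981 m²·K/W
Q = A·ΔT/R = 65.8 × 17.7 / 6.981 = 166.8 W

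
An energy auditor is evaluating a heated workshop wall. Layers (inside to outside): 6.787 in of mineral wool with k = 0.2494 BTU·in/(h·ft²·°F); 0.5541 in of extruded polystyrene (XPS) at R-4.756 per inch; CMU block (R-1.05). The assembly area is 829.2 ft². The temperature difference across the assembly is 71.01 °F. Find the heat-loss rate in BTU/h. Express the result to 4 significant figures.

1906 BTU/h

6.787/0.2494 = 27.213
0.5541 × 4.756 = 2.6353
R_total = 27.213 + 2.6353 + 1.05 = 30.899 ft²·°F·h/BTU
Q = A·ΔT/R = 829.2 × 71.01 / 30.899 = 1905.6 BTU/h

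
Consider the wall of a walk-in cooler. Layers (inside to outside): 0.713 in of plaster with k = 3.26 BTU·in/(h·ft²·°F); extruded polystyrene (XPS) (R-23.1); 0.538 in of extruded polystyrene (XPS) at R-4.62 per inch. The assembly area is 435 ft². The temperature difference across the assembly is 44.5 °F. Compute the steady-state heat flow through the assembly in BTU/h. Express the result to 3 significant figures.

750 BTU/h

0.713/3.26 = 0.2187
0.538 × 4.62 = 2.486
R_total = 0.2187 + 23.1 + 2.486 = 25.8 ft²·°F·h/BTU
Q = A·ΔT/R = 435 × 44.5 / 25.8 = 750.2 BTU/h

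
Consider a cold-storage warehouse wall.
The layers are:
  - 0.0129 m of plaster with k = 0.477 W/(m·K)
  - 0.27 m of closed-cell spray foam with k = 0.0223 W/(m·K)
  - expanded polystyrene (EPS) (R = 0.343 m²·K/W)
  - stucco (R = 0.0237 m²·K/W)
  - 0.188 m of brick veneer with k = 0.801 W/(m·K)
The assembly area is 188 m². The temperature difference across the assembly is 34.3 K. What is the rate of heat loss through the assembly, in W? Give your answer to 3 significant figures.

506 W

0.0129/0.477 = 0.02704
0.27/0.0223 = 12.11
0.188/0.801 = 0.2347
R_total = 0.02704 + 12.11 + 0.343 + 0.0237 + 0.2347 = 12.74 m²·K/W
Q = A·ΔT/R = 188 × 34.3 / 12.74 = 506.3 W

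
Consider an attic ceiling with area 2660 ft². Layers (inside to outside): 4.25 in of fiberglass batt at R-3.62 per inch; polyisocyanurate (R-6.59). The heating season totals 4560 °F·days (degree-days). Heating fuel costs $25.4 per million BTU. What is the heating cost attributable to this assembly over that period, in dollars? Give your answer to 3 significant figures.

336 dollars

4.25 × 3.62 = 15.38
R_total = 15.38 + 6.59 = 21.98 ft²·°F·h/BTU
E = A × HDD × 24 / R = 2660 × 4560 × 24 / 21.98 = 13250000 BTU
Cost = 13250000/10⁶ × 25.4 = $336.5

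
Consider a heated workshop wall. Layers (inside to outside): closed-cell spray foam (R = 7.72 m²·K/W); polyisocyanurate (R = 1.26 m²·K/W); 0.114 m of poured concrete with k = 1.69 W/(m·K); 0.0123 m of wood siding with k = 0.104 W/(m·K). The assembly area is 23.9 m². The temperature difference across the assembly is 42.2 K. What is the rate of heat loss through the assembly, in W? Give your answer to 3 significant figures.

110 W

0.114/1.69 = 0.06746
0.0123/0.104 = 0.1183
R_total = 7.72 + 1.26 + 0.06746 + 0.1183 = 9.166 m²·K/W
Q = A·ΔT/R = 23.9 × 42.2 / 9.166 = 110 W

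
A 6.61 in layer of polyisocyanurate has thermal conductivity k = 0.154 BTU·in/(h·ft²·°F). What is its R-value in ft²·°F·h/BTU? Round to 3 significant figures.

R = L/k = 6.61/0.154 = 42.92 ft²·°F·h/BTU

42.9 ft²·°F·h/BTU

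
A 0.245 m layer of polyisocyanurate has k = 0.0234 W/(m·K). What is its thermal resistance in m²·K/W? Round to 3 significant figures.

R = L/k = 0.245/0.0234 = 10.47 m²·K/W

10.5 m²·K/W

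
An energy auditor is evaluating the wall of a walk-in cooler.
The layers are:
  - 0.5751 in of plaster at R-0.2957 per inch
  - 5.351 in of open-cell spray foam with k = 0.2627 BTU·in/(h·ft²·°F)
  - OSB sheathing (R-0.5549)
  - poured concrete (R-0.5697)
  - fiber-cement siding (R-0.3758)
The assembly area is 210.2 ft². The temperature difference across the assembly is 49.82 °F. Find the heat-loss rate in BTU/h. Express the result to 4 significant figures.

0.5751 × 0.2957 = 0.17006
5.351/0.2627 = 20.369
R_total = 0.17006 + 20.369 + 0.5549 + 0.5697 + 0.3758 = 22.04 ft²·°F·h/BTU
Q = A·ΔT/R = 210.2 × 49.82 / 22.04 = 475.15 BTU/h

475.2 BTU/h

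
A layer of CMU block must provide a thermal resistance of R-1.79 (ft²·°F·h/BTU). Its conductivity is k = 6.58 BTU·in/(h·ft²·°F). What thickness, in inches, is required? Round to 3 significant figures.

11.8 in

L = R × k = 1.79 × 6.58 = 11.78 in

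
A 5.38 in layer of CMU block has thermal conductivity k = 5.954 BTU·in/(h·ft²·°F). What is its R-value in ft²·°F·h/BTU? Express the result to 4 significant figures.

0.9036 ft²·°F·h/BTU

R = L/k = 5.38/5.954 = 0.90359 ft²·°F·h/BTU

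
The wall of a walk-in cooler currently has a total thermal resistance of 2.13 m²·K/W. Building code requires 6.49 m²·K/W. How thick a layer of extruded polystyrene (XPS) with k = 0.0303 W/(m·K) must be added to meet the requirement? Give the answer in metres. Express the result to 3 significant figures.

ΔR = 6.49 − 2.13 = 4.36 m²·K/W
L = ΔR × k = 4.36 × 0.0303 = 0.1321 m

0.132 m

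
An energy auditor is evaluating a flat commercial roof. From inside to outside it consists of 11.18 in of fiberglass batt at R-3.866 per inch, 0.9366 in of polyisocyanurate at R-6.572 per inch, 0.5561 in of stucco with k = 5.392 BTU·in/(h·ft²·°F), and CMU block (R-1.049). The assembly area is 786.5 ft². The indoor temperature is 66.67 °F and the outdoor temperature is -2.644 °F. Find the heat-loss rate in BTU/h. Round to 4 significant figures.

11.18 × 3.866 = 43.222
0.9366 × 6.572 = 6.1553
0.5561/5.392 = 0.10313
R_total = 43.222 + 6.1553 + 0.10313 + 1.049 = 50.529 ft²·°F·h/BTU
Q = A·ΔT/R = 786.5 × (66.67 − (-2.644)) / 50.529 = 1078.9 BTU/h

1079 BTU/h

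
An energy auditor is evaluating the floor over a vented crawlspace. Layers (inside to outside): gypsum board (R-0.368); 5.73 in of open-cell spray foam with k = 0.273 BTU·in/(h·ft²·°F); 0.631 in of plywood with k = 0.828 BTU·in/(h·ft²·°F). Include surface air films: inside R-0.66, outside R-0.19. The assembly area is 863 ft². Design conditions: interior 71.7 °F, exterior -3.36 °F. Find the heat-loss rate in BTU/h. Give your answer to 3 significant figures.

2820 BTU/h

5.73/0.273 = 20.99
0.631/0.828 = 0.7621
R_total = 0.66 + 0.368 + 20.99 + 0.7621 + 0.19 = 22.97 ft²·°F·h/BTU
Q = A·ΔT/R = 863 × (71.7 − (-3.36)) / 22.97 = 2820 BTU/h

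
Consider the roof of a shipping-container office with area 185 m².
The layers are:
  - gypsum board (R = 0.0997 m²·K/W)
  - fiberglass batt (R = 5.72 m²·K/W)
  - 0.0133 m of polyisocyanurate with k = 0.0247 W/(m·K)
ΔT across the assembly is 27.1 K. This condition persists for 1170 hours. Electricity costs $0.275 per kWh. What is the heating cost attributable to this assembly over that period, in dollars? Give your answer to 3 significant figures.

254 dollars

0.0133/0.0247 = 0.5385
R_total = 0.0997 + 5.72 + 0.5385 = 6.358 m²·K/W
Q = 185 × 27.1 / 6.358 = 788.5 W
E = 788.5 W × 1170 h / 1000 = 922.6 kWh
Cost = 922.6 × 0.275 = $253.7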